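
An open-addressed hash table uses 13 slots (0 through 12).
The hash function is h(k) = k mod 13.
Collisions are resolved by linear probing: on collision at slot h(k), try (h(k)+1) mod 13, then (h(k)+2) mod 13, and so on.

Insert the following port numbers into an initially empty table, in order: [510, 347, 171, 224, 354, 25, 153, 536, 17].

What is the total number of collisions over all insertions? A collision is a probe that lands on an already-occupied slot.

9

Insert 510: h=3, slot 3 empty -> index 3.
Insert 347: h=9, slot 9 empty -> index 9.
Insert 171: h=2, slot 2 empty -> index 2.
Insert 224: h=3, slot 3 occupied -> index 4.
Insert 354: h=3, slots 3,4 occupied -> index 5.
Insert 25: h=12, slot 12 empty -> index 12.
Insert 153: h=10, slot 10 empty -> index 10.
Insert 536: h=3, slots 3,4,5 occupied -> index 6.
Insert 17: h=4, slots 4,5,6 occupied -> index 7.
Table: [_, _, 171, 510, 224, 354, 536, 17, _, 347, 153, _, 25]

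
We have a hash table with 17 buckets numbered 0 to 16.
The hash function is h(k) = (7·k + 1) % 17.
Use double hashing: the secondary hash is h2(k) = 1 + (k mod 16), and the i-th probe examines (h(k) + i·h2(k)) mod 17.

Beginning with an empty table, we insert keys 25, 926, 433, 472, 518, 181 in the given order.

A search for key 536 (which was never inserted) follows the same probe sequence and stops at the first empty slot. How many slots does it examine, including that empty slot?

2

25 hashes to 6; slot 6 is free => place at 6.
926 hashes to 6, h2=15; 6 taken => place at 4.
433 hashes to 6, h2=2; 6 taken => place at 8.
472 hashes to 7; slot 7 is free => place at 7.
518 hashes to 6, h2=7; 6 taken => place at 13.
181 hashes to 10; slot 10 is free => place at 10.
Table: [—, —, —, —, 926, —, 25, 472, 433, —, 181, —, —, 518, —, —, —]
Lookup 536: h=13, h2=9, probe 13,5 → slot 5 empty, not found.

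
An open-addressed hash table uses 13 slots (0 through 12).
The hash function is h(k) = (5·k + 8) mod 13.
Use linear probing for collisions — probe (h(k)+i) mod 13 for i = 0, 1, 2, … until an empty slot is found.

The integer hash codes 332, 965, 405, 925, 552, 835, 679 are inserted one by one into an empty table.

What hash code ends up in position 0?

679

332: h=4 -> slot 4
965: h=10 -> slot 10
405: h=5 -> slot 5
925: h=5, probe 5,6 -> slot 6
552: h=12 -> slot 12
835: h=10, probe 10,11 -> slot 11
679: h=10, probe 10,11,12,0 -> slot 0
Table: [679, _, _, _, 332, 405, 925, _, _, _, 965, 835, 552]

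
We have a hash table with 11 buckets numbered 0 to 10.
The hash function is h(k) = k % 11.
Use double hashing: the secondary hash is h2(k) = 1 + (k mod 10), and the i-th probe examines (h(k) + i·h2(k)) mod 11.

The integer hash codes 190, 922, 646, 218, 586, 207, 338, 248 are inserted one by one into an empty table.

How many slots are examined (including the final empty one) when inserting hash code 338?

190: h=3 -> slot 3
922: h=9 -> slot 9
646: h=8 -> slot 8
218: h=9, h2=9, probe 9,7 -> slot 7
586: h=3, h2=7, probe 3,10 -> slot 10
207: h=9, h2=8, probe 9,6 -> slot 6
338: h=8, h2=9, probe 8,6,4 -> slot 4
248: h=6, h2=9, probe 6,4,2 -> slot 2
Table: [., ., 248, 190, 338, ., 207, 218, 646, 922, 586]

3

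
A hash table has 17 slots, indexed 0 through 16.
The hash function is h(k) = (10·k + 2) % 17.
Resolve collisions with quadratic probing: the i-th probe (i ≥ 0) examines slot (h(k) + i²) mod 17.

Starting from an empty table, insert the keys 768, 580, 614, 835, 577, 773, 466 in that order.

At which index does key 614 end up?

6

768 hashes to 15; slot 15 is free => place at 15.
580 hashes to 5; slot 5 is free => place at 5.
614 hashes to 5; 5 taken => place at 6.
835 hashes to 5; 5,6 taken => place at 9.
577 hashes to 9; 9 taken => place at 10.
773 hashes to 14; slot 14 is free => place at 14.
466 hashes to 4; slot 4 is free => place at 4.
Table: [—, —, —, —, 466, 580, 614, —, —, 835, 577, —, —, —, 773, 768, —]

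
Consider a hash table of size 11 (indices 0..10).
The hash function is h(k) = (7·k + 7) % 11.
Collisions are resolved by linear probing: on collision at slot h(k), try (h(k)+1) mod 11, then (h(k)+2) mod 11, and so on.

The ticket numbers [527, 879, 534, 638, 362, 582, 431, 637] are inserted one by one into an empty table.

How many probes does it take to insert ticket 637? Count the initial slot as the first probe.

527: h=0 => slot 0
879: h=0, probe 0,1 => slot 1
534: h=5 => slot 5
638: h=7 => slot 7
362: h=0, probe 0,1,2 => slot 2
582: h=0, probe 0,1,2,3 => slot 3
431: h=10 => slot 10
637: h=0, probe 0,1,2,3,4 => slot 4
Table: [527, 879, 362, 582, 637, 534, _, 638, _, _, 431]

5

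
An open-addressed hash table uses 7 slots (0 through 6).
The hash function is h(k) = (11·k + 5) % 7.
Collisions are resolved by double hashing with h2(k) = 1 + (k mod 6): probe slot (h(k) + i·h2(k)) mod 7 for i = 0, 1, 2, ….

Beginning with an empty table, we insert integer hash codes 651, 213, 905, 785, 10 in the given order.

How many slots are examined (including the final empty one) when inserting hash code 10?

651 hashes to 5; slot 5 is free -> place at 5.
213 hashes to 3; slot 3 is free -> place at 3.
905 hashes to 6; slot 6 is free -> place at 6.
785 hashes to 2; slot 2 is free -> place at 2.
10 hashes to 3, h2=5; 3 taken -> place at 1.
Table: [∅, 10, 785, 213, ∅, 651, 905]

2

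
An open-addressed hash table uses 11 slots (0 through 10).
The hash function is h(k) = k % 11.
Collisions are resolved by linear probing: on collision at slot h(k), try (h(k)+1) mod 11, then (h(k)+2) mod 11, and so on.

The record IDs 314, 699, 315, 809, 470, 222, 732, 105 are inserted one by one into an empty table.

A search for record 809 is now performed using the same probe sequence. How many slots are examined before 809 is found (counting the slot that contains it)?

4

314 hashes to 6; slot 6 is free => place at 6.
699 hashes to 6; 6 taken => place at 7.
315 hashes to 7; 7 taken => place at 8.
809 hashes to 6; 6,7,8 taken => place at 9.
470 hashes to 8; 8,9 taken => place at 10.
222 hashes to 2; slot 2 is free => place at 2.
732 hashes to 6; 6,7,8,9,10 taken => place at 0.
105 hashes to 6; 6,7,8,9,10,0 taken => place at 1.
Table: [732, 105, 222, ., ., ., 314, 699, 315, 809, 470]
Lookup 809: h=6, probe 6,7,8,9 → found at 9.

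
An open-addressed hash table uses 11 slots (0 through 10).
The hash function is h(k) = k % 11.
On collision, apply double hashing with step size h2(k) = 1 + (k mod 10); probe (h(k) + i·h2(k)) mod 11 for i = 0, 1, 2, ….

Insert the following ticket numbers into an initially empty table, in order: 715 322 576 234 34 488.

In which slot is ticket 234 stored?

Insert 715: h=0, slot 0 empty => index 0.
Insert 322: h=3, slot 3 empty => index 3.
Insert 576: h=4, slot 4 empty => index 4.
Insert 234: h=3, h2=5, slot 3 occupied => index 8.
Insert 34: h=1, slot 1 empty => index 1.
Insert 488: h=4, h2=9, slot 4 occupied => index 2.
Table: [715, 34, 488, 322, 576, ., ., ., 234, ., .]

8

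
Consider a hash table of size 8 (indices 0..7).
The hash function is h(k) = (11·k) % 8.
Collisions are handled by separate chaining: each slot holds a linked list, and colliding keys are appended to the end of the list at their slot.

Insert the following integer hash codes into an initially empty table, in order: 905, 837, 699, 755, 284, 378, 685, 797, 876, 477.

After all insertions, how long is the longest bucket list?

905 -> bucket 3
837 -> bucket 7
699 -> bucket 1
755 -> bucket 1 (collision)
284 -> bucket 4
378 -> bucket 6
685 -> bucket 7 (collision)
797 -> bucket 7 (collision)
876 -> bucket 4 (collision)
477 -> bucket 7 (collision)
Final buckets:
0: -
1: 699 -> 755
2: -
3: 905
4: 284 -> 876
5: -
6: 378
7: 837 -> 685 -> 797 -> 477

4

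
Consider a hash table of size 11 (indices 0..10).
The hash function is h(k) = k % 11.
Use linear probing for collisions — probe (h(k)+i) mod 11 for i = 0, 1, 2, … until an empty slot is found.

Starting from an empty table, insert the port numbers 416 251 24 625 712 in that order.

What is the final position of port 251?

10

416: h=9 → slot 9
251: h=9, probe 9,10 → slot 10
24: h=2 → slot 2
625: h=9, probe 9,10,0 → slot 0
712: h=8 → slot 8
Table: [625, ∅, 24, ∅, ∅, ∅, ∅, ∅, 712, 416, 251]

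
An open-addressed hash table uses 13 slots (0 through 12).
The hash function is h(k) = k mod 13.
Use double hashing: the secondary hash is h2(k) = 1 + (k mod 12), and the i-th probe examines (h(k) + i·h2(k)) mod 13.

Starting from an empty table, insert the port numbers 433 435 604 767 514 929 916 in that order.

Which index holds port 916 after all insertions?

433: h=4 => slot 4
435: h=6 => slot 6
604: h=6, h2=5, probe 6,11 => slot 11
767: h=0 => slot 0
514: h=7 => slot 7
929: h=6, h2=6, probe 6,12 => slot 12
916: h=6, h2=5, probe 6,11,3 => slot 3
Table: [767, —, —, 916, 433, —, 435, 514, —, —, —, 604, 929]

3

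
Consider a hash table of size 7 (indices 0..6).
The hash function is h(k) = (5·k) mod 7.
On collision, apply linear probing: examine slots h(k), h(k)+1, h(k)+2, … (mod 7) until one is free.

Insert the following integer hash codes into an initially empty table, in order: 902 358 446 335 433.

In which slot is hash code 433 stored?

902: h=2 => slot 2
358: h=5 => slot 5
446: h=4 => slot 4
335: h=2, probe 2,3 => slot 3
433: h=2, probe 2,3,4,5,6 => slot 6
Table: [_, _, 902, 335, 446, 358, 433]

6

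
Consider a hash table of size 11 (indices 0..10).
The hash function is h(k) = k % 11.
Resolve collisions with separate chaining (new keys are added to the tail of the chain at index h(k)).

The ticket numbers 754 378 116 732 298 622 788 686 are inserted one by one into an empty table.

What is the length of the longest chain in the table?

754 -> bucket 6
378 -> bucket 4
116 -> bucket 6 (collision)
732 -> bucket 6 (collision)
298 -> bucket 1
622 -> bucket 6 (collision)
788 -> bucket 7
686 -> bucket 4 (collision)
Final buckets:
0: .
1: 298
2: .
3: .
4: 378 -> 686
5: .
6: 754 -> 116 -> 732 -> 622
7: 788
8: .
9: .
10: .

4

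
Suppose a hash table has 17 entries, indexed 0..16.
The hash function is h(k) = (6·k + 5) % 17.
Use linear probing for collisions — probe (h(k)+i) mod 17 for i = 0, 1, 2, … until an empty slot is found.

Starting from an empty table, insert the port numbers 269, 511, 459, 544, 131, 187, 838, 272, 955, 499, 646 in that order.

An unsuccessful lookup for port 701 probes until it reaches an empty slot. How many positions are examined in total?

269: h=4 => slot 4
511: h=11 => slot 11
459: h=5 => slot 5
544: h=5, probe 5,6 => slot 6
131: h=9 => slot 9
187: h=5, probe 5,6,7 => slot 7
838: h=1 => slot 1
272: h=5, probe 5,6,7,8 => slot 8
955: h=6, probe 6,7,8,9,10 => slot 10
499: h=7, probe 7,8,9,10,11,12 => slot 12
646: h=5, probe 5,6,7,8,9,10,11,12,13 => slot 13
Table: [., 838, ., ., 269, 459, 544, 187, 272, 131, 955, 511, 499, 646, ., ., .]
Lookup 701: h=12, probe 12,13,14 → slot 14 empty, not found.

3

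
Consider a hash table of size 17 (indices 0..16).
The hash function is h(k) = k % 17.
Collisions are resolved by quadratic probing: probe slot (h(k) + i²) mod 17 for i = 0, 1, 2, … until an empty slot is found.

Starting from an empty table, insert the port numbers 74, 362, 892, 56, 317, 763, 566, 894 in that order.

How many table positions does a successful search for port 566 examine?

74: h=6 => slot 6
362: h=5 => slot 5
892: h=8 => slot 8
56: h=5, probe 5,6,9 => slot 9
317: h=11 => slot 11
763: h=15 => slot 15
566: h=5, probe 5,6,9,14 => slot 14
894: h=10 => slot 10
Table: [., ., ., ., ., 362, 74, ., 892, 56, 894, 317, ., ., 566, 763, .]
Lookup 566: h=5, probe 5,6,9,14 → found at 14.

4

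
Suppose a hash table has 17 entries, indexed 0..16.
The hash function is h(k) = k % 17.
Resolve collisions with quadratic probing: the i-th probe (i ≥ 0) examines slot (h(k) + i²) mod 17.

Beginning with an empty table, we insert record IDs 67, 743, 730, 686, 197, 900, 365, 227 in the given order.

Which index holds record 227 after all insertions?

67: h=16 -> slot 16
743: h=12 -> slot 12
730: h=16, probe 16,0 -> slot 0
686: h=6 -> slot 6
197: h=10 -> slot 10
900: h=16, probe 16,0,3 -> slot 3
365: h=8 -> slot 8
227: h=6, probe 6,7 -> slot 7
Table: [730, ∅, ∅, 900, ∅, ∅, 686, 227, 365, ∅, 197, ∅, 743, ∅, ∅, ∅, 67]

7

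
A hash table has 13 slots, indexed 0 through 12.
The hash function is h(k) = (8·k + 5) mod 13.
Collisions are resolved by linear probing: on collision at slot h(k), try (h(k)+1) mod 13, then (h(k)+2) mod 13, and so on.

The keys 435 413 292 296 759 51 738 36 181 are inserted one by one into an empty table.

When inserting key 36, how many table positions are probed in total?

5

Insert 435: h=1, slot 1 empty => index 1.
Insert 413: h=7, slot 7 empty => index 7.
Insert 292: h=1, slot 1 occupied => index 2.
Insert 296: h=7, slot 7 occupied => index 8.
Insert 759: h=6, slot 6 empty => index 6.
Insert 51: h=10, slot 10 empty => index 10.
Insert 738: h=7, slots 7,8 occupied => index 9.
Insert 36: h=7, slots 7,8,9,10 occupied => index 11.
Insert 181: h=10, slots 10,11 occupied => index 12.
Table: [., 435, 292, ., ., ., 759, 413, 296, 738, 51, 36, 181]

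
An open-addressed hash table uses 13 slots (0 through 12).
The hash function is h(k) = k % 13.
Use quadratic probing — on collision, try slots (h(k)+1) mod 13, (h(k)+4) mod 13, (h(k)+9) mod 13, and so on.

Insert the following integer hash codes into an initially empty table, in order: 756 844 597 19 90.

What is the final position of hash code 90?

Insert 756: h=2, slot 2 empty → index 2.
Insert 844: h=12, slot 12 empty → index 12.
Insert 597: h=12, slot 12 occupied → index 0.
Insert 19: h=6, slot 6 empty → index 6.
Insert 90: h=12, slots 12,0 occupied → index 3.
Table: [597, -, 756, 90, -, -, 19, -, -, -, -, -, 844]

3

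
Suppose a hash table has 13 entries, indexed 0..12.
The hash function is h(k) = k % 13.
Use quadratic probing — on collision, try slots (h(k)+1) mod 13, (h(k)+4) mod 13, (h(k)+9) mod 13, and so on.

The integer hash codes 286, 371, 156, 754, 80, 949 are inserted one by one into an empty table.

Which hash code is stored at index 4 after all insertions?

Insert 286: h=0, slot 0 empty → index 0.
Insert 371: h=7, slot 7 empty → index 7.
Insert 156: h=0, slot 0 occupied → index 1.
Insert 754: h=0, slots 0,1 occupied → index 4.
Insert 80: h=2, slot 2 empty → index 2.
Insert 949: h=0, slots 0,1,4 occupied → index 9.
Table: [286, 156, 80, ∅, 754, ∅, ∅, 371, ∅, 949, ∅, ∅, ∅]

754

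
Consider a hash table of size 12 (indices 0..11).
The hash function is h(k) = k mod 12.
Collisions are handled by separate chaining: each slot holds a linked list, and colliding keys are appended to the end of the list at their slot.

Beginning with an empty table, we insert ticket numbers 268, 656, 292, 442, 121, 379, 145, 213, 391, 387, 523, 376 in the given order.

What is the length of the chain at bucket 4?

3

268 → bucket 4
656 → bucket 8
292 → bucket 4 (collision)
442 → bucket 10
121 → bucket 1
379 → bucket 7
145 → bucket 1 (collision)
213 → bucket 9
391 → bucket 7 (collision)
387 → bucket 3
523 → bucket 7 (collision)
376 → bucket 4 (collision)
Final buckets:
0: -
1: 121 -> 145
2: -
3: 387
4: 268 -> 292 -> 376
5: -
6: -
7: 379 -> 391 -> 523
8: 656
9: 213
10: 442
11: -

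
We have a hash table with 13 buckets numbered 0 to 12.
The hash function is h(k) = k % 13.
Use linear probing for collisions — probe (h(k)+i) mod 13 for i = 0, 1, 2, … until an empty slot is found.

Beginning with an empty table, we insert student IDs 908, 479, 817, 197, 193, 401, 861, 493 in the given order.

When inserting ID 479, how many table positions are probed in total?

2

908 hashes to 11; slot 11 is free → place at 11.
479 hashes to 11; 11 taken → place at 12.
817 hashes to 11; 11,12 taken → place at 0.
197 hashes to 2; slot 2 is free → place at 2.
193 hashes to 11; 11,12,0 taken → place at 1.
401 hashes to 11; 11,12,0,1,2 taken → place at 3.
861 hashes to 3; 3 taken → place at 4.
493 hashes to 12; 12,0,1,2,3,4 taken → place at 5.
Table: [817, 193, 197, 401, 861, 493, _, _, _, _, _, 908, 479]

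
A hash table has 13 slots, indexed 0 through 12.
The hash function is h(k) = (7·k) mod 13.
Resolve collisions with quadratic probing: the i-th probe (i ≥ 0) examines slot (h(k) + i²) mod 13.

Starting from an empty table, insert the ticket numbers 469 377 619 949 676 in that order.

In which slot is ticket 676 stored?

9

Insert 469: h=7, slot 7 empty → index 7.
Insert 377: h=0, slot 0 empty → index 0.
Insert 619: h=4, slot 4 empty → index 4.
Insert 949: h=0, slot 0 occupied → index 1.
Insert 676: h=0, slots 0,1,4 occupied → index 9.
Table: [377, 949, -, -, 619, -, -, 469, -, 676, -, -, -]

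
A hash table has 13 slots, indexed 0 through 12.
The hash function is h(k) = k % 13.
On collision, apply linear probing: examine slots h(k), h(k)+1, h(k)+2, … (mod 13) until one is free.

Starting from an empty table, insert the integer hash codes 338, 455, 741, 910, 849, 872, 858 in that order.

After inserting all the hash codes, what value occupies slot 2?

338: h=0 → slot 0
455: h=0, probe 0,1 → slot 1
741: h=0, probe 0,1,2 → slot 2
910: h=0, probe 0,1,2,3 → slot 3
849: h=4 → slot 4
872: h=1, probe 1,2,3,4,5 → slot 5
858: h=0, probe 0,1,2,3,4,5,6 → slot 6
Table: [338, 455, 741, 910, 849, 872, 858, _, _, _, _, _, _]

741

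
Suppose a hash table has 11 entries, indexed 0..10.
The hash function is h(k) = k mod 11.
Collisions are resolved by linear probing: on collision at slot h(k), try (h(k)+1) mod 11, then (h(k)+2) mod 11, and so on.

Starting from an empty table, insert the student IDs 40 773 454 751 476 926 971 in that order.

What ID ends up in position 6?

40 hashes to 7; slot 7 is free → place at 7.
773 hashes to 3; slot 3 is free → place at 3.
454 hashes to 3; 3 taken → place at 4.
751 hashes to 3; 3,4 taken → place at 5.
476 hashes to 3; 3,4,5 taken → place at 6.
926 hashes to 2; slot 2 is free → place at 2.
971 hashes to 3; 3,4,5,6,7 taken → place at 8.
Table: [—, —, 926, 773, 454, 751, 476, 40, 971, —, —]

476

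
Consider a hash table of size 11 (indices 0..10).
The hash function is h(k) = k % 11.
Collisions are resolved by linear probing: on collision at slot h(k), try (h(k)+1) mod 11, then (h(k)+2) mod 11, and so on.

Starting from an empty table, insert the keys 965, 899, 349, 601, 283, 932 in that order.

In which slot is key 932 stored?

Insert 965: h=8, slot 8 empty -> index 8.
Insert 899: h=8, slot 8 occupied -> index 9.
Insert 349: h=8, slots 8,9 occupied -> index 10.
Insert 601: h=7, slot 7 empty -> index 7.
Insert 283: h=8, slots 8,9,10 occupied -> index 0.
Insert 932: h=8, slots 8,9,10,0 occupied -> index 1.
Table: [283, 932, ., ., ., ., ., 601, 965, 899, 349]

1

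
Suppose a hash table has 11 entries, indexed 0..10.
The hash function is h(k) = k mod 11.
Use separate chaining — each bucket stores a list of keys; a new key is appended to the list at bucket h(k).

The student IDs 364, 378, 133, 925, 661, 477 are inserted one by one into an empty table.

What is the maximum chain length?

4

364 -> bucket 1
378 -> bucket 4
133 -> bucket 1 (collision)
925 -> bucket 1 (collision)
661 -> bucket 1 (collision)
477 -> bucket 4 (collision)
Final buckets:
0: -
1: 364 -> 133 -> 925 -> 661
2: -
3: -
4: 378 -> 477
5: -
6: -
7: -
8: -
9: -
10: -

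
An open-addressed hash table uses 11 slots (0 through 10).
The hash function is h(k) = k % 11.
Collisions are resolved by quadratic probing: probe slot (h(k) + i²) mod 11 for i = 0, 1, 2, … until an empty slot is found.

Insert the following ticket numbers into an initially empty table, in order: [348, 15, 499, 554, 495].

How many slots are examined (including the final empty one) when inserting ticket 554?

348: h=7 => slot 7
15: h=4 => slot 4
499: h=4, probe 4,5 => slot 5
554: h=4, probe 4,5,8 => slot 8
495: h=0 => slot 0
Table: [495, —, —, —, 15, 499, —, 348, 554, —, —]

3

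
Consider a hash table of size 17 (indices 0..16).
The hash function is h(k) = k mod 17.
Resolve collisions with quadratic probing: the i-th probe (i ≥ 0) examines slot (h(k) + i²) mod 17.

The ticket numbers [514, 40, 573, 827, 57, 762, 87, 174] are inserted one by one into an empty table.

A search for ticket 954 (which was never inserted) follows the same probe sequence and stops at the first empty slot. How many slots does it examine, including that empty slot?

Insert 514: h=4, slot 4 empty -> index 4.
Insert 40: h=6, slot 6 empty -> index 6.
Insert 573: h=12, slot 12 empty -> index 12.
Insert 827: h=11, slot 11 empty -> index 11.
Insert 57: h=6, slot 6 occupied -> index 7.
Insert 762: h=14, slot 14 empty -> index 14.
Insert 87: h=2, slot 2 empty -> index 2.
Insert 174: h=4, slot 4 occupied -> index 5.
Table: [—, —, 87, —, 514, 174, 40, 57, —, —, —, 827, 573, —, 762, —, —]
Lookup 954: h=2, probe 2,3 → slot 3 empty, not found.

2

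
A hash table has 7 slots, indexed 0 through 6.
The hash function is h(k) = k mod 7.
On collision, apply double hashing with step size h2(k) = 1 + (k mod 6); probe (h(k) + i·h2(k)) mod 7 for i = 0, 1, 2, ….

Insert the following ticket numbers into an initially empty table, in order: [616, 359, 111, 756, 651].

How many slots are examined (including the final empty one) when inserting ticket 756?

2

616 hashes to 0; slot 0 is free => place at 0.
359 hashes to 2; slot 2 is free => place at 2.
111 hashes to 6; slot 6 is free => place at 6.
756 hashes to 0, h2=1; 0 taken => place at 1.
651 hashes to 0, h2=4; 0 taken => place at 4.
Table: [616, 756, 359, ., 651, ., 111]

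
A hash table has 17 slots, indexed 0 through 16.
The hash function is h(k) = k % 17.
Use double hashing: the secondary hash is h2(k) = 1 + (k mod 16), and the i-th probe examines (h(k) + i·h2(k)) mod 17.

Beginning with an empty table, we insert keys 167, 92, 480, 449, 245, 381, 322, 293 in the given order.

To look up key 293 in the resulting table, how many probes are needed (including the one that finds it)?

2

167 hashes to 14; slot 14 is free => place at 14.
92 hashes to 7; slot 7 is free => place at 7.
480 hashes to 4; slot 4 is free => place at 4.
449 hashes to 7, h2=2; 7 taken => place at 9.
245 hashes to 7, h2=6; 7 taken => place at 13.
381 hashes to 7, h2=14; 7,4 taken => place at 1.
322 hashes to 16; slot 16 is free => place at 16.
293 hashes to 4, h2=6; 4 taken => place at 10.
Table: [_, 381, _, _, 480, _, _, 92, _, 449, 293, _, _, 245, 167, _, 322]
Lookup 293: h=4, h2=6, probe 4,10 → found at 10.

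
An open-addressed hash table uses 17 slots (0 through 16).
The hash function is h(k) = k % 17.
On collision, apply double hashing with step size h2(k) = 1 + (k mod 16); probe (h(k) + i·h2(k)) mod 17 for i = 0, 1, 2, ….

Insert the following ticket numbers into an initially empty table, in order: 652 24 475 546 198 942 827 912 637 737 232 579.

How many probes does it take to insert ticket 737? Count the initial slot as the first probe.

652: h=6 => slot 6
24: h=7 => slot 7
475: h=16 => slot 16
546: h=2 => slot 2
198: h=11 => slot 11
942: h=7, h2=15, probe 7,5 => slot 5
827: h=11, h2=12, probe 11,6,1 => slot 1
912: h=11, h2=1, probe 11,12 => slot 12
637: h=8 => slot 8
737: h=6, h2=2, probe 6,8,10 => slot 10
232: h=11, h2=9, probe 11,3 => slot 3
579: h=1, h2=4, probe 1,5,9 => slot 9
Table: [., 827, 546, 232, ., 942, 652, 24, 637, 579, 737, 198, 912, ., ., ., 475]

3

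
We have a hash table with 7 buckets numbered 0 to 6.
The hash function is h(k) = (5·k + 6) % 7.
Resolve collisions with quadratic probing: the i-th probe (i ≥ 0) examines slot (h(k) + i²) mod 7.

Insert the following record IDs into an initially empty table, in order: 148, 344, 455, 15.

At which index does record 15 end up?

Insert 148: h=4, slot 4 empty => index 4.
Insert 344: h=4, slot 4 occupied => index 5.
Insert 455: h=6, slot 6 empty => index 6.
Insert 15: h=4, slots 4,5 occupied => index 1.
Table: [—, 15, —, —, 148, 344, 455]

1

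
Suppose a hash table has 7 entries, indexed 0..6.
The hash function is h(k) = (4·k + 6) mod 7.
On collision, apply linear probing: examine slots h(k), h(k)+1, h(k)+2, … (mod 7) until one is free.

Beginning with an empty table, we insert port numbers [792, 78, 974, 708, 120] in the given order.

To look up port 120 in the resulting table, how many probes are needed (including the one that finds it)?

5

792 hashes to 3; slot 3 is free → place at 3.
78 hashes to 3; 3 taken → place at 4.
974 hashes to 3; 3,4 taken → place at 5.
708 hashes to 3; 3,4,5 taken → place at 6.
120 hashes to 3; 3,4,5,6 taken → place at 0.
Table: [120, ., ., 792, 78, 974, 708]
Lookup 120: h=3, probe 3,4,5,6,0 → found at 0.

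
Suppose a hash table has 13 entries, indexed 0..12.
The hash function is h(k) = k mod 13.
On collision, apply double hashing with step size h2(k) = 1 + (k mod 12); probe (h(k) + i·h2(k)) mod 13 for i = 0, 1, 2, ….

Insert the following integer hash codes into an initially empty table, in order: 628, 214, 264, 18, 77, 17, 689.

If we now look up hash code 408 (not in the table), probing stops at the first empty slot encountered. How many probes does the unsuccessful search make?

3

628: h=4 -> slot 4
214: h=6 -> slot 6
264: h=4, h2=1, probe 4,5 -> slot 5
18: h=5, h2=7, probe 5,12 -> slot 12
77: h=12, h2=6, probe 12,5,11 -> slot 11
17: h=4, h2=6, probe 4,10 -> slot 10
689: h=0 -> slot 0
Table: [689, _, _, _, 628, 264, 214, _, _, _, 17, 77, 18]
Lookup 408: h=5, h2=1, probe 5,6,7 → slot 7 empty, not found.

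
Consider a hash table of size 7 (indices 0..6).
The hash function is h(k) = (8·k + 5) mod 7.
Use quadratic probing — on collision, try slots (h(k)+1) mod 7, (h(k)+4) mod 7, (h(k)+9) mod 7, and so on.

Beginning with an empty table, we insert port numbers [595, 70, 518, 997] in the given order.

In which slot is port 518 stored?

2

595 hashes to 5; slot 5 is free => place at 5.
70 hashes to 5; 5 taken => place at 6.
518 hashes to 5; 5,6 taken => place at 2.
997 hashes to 1; slot 1 is free => place at 1.
Table: [., 997, 518, ., ., 595, 70]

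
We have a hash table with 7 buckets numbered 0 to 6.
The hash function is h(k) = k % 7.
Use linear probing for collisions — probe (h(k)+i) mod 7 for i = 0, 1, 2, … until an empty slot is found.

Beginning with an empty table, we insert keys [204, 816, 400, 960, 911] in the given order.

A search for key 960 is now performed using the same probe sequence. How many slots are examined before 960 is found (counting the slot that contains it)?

204: h=1 -> slot 1
816: h=4 -> slot 4
400: h=1, probe 1,2 -> slot 2
960: h=1, probe 1,2,3 -> slot 3
911: h=1, probe 1,2,3,4,5 -> slot 5
Table: [., 204, 400, 960, 816, 911, .]
Lookup 960: h=1, probe 1,2,3 → found at 3.

3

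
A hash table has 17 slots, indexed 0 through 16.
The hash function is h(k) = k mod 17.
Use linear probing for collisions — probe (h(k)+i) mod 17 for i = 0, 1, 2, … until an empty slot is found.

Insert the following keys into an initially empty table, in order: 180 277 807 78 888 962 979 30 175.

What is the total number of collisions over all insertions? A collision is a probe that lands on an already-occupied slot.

Insert 180: h=10, slot 10 empty → index 10.
Insert 277: h=5, slot 5 empty → index 5.
Insert 807: h=8, slot 8 empty → index 8.
Insert 78: h=10, slot 10 occupied → index 11.
Insert 888: h=4, slot 4 empty → index 4.
Insert 962: h=10, slots 10,11 occupied → index 12.
Insert 979: h=10, slots 10,11,12 occupied → index 13.
Insert 30: h=13, slot 13 occupied → index 14.
Insert 175: h=5, slot 5 occupied → index 6.
Table: [—, —, —, —, 888, 277, 175, —, 807, —, 180, 78, 962, 979, 30, —, —]

8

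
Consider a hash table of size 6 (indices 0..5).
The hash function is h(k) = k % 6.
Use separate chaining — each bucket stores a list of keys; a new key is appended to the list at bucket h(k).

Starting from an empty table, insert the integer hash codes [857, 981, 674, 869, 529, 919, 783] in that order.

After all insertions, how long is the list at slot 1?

857 -> bucket 5
981 -> bucket 3
674 -> bucket 2
869 -> bucket 5 (collision)
529 -> bucket 1
919 -> bucket 1 (collision)
783 -> bucket 3 (collision)
Final buckets:
0: ∅
1: 529 -> 919
2: 674
3: 981 -> 783
4: ∅
5: 857 -> 869

2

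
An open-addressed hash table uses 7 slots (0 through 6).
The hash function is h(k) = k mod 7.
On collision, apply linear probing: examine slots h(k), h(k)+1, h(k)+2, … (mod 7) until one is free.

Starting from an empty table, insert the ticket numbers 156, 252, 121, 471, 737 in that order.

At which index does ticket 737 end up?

156 hashes to 2; slot 2 is free -> place at 2.
252 hashes to 0; slot 0 is free -> place at 0.
121 hashes to 2; 2 taken -> place at 3.
471 hashes to 2; 2,3 taken -> place at 4.
737 hashes to 2; 2,3,4 taken -> place at 5.
Table: [252, ., 156, 121, 471, 737, .]

5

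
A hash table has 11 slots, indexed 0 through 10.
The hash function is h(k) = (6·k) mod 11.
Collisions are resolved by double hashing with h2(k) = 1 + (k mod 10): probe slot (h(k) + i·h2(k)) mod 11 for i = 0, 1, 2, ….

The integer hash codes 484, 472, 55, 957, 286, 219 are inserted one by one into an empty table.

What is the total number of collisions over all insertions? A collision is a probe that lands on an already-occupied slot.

Insert 484: h=0, slot 0 empty → index 0.
Insert 472: h=5, slot 5 empty → index 5.
Insert 55: h=0, h2=6, slot 0 occupied → index 6.
Insert 957: h=0, h2=8, slot 0 occupied → index 8.
Insert 286: h=0, h2=7, slot 0 occupied → index 7.
Insert 219: h=5, h2=10, slot 5 occupied → index 4.
Table: [484, ∅, ∅, ∅, 219, 472, 55, 286, 957, ∅, ∅]

4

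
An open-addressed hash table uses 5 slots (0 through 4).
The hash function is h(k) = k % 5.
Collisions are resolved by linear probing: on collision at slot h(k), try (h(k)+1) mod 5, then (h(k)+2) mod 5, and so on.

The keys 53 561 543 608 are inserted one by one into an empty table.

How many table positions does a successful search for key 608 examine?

3

53: h=3 → slot 3
561: h=1 → slot 1
543: h=3, probe 3,4 → slot 4
608: h=3, probe 3,4,0 → slot 0
Table: [608, 561, ., 53, 543]
Lookup 608: h=3, probe 3,4,0 → found at 0.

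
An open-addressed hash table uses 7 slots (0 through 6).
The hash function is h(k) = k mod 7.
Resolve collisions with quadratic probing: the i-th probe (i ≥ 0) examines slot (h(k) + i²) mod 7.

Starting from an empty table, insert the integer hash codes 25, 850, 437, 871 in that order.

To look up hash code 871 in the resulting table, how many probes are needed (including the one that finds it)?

4

25: h=4 -> slot 4
850: h=3 -> slot 3
437: h=3, probe 3,4,0 -> slot 0
871: h=3, probe 3,4,0,5 -> slot 5
Table: [437, ., ., 850, 25, 871, .]
Lookup 871: h=3, probe 3,4,0,5 → found at 5.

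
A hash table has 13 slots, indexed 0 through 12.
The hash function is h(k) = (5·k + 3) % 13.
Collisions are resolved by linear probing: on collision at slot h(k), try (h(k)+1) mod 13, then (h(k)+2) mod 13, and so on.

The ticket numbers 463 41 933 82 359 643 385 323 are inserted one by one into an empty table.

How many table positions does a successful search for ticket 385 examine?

3

Insert 463: h=4, slot 4 empty -> index 4.
Insert 41: h=0, slot 0 empty -> index 0.
Insert 933: h=1, slot 1 empty -> index 1.
Insert 82: h=10, slot 10 empty -> index 10.
Insert 359: h=4, slot 4 occupied -> index 5.
Insert 643: h=7, slot 7 empty -> index 7.
Insert 385: h=4, slots 4,5 occupied -> index 6.
Insert 323: h=6, slots 6,7 occupied -> index 8.
Table: [41, 933, _, _, 463, 359, 385, 643, 323, _, 82, _, _]
Lookup 385: h=4, probe 4,5,6 → found at 6.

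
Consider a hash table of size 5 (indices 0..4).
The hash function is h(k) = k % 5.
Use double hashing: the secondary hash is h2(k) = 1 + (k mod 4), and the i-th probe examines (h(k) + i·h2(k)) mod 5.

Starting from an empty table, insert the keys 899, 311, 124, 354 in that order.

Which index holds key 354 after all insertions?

2

899 hashes to 4; slot 4 is free -> place at 4.
311 hashes to 1; slot 1 is free -> place at 1.
124 hashes to 4, h2=1; 4 taken -> place at 0.
354 hashes to 4, h2=3; 4 taken -> place at 2.
Table: [124, 311, 354, -, 899]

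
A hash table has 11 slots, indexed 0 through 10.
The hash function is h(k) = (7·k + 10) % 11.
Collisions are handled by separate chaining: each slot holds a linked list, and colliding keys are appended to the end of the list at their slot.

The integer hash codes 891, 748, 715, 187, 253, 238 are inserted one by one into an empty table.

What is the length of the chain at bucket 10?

891 → bucket 10
748 → bucket 10 (collision)
715 → bucket 10 (collision)
187 → bucket 10 (collision)
253 → bucket 10 (collision)
238 → bucket 4
Final buckets:
0: .
1: .
2: .
3: .
4: 238
5: .
6: .
7: .
8: .
9: .
10: 891 -> 748 -> 715 -> 187 -> 253

5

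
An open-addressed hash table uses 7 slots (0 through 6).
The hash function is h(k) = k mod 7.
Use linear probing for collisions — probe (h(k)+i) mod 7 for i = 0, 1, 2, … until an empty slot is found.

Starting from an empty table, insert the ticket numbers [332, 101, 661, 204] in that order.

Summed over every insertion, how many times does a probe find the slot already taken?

3

332: h=3 => slot 3
101: h=3, probe 3,4 => slot 4
661: h=3, probe 3,4,5 => slot 5
204: h=1 => slot 1
Table: [., 204, ., 332, 101, 661, .]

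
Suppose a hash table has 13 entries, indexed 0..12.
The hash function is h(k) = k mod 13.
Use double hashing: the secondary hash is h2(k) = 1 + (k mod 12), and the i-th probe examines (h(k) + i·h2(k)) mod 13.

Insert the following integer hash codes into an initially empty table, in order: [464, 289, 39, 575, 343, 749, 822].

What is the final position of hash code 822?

464: h=9 -> slot 9
289: h=3 -> slot 3
39: h=0 -> slot 0
575: h=3, h2=12, probe 3,2 -> slot 2
343: h=5 -> slot 5
749: h=8 -> slot 8
822: h=3, h2=7, probe 3,10 -> slot 10
Table: [39, ., 575, 289, ., 343, ., ., 749, 464, 822, ., .]

10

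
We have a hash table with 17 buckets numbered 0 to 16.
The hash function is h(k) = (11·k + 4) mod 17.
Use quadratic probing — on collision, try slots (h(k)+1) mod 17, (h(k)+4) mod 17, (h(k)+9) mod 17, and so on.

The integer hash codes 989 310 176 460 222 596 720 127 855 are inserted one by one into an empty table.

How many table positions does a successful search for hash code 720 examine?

3

Insert 989: h=3, slot 3 empty → index 3.
Insert 310: h=14, slot 14 empty → index 14.
Insert 176: h=2, slot 2 empty → index 2.
Insert 460: h=15, slot 15 empty → index 15.
Insert 222: h=15, slot 15 occupied → index 16.
Insert 596: h=15, slots 15,16,2 occupied → index 7.
Insert 720: h=2, slots 2,3 occupied → index 6.
Insert 127: h=7, slot 7 occupied → index 8.
Insert 855: h=8, slot 8 occupied → index 9.
Table: [_, _, 176, 989, _, _, 720, 596, 127, 855, _, _, _, _, 310, 460, 222]
Lookup 720: h=2, probe 2,3,6 → found at 6.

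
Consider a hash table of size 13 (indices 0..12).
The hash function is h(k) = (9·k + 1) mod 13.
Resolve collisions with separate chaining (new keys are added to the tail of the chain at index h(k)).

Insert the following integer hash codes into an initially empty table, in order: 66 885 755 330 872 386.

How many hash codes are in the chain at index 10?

66 → bucket 10
885 → bucket 10 (collision)
755 → bucket 10 (collision)
330 → bucket 7
872 → bucket 10 (collision)
386 → bucket 4
Final buckets:
0: .
1: .
2: .
3: .
4: 386
5: .
6: .
7: 330
8: .
9: .
10: 66 -> 885 -> 755 -> 872
11: .
12: .

4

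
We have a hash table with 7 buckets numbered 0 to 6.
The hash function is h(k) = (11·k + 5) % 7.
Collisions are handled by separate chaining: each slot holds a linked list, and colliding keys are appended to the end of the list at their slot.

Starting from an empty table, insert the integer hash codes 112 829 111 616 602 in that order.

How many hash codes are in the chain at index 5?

Insert 112: h=5, bucket 5 empty → new chain.
Insert 829: h=3, bucket 3 empty → new chain.
Insert 111: h=1, bucket 1 empty → new chain.
Insert 616: h=5, bucket 5 nonempty → append to chain.
Insert 602: h=5, bucket 5 nonempty → append to chain.
Final buckets:
0: _
1: 111
2: _
3: 829
4: _
5: 112 -> 616 -> 602
6: _

3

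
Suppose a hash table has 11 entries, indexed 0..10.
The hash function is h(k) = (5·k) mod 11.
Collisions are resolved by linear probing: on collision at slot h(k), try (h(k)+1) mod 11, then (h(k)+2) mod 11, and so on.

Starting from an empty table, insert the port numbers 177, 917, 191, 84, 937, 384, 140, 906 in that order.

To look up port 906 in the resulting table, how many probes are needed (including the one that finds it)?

177 hashes to 5; slot 5 is free -> place at 5.
917 hashes to 9; slot 9 is free -> place at 9.
191 hashes to 9; 9 taken -> place at 10.
84 hashes to 2; slot 2 is free -> place at 2.
937 hashes to 10; 10 taken -> place at 0.
384 hashes to 6; slot 6 is free -> place at 6.
140 hashes to 7; slot 7 is free -> place at 7.
906 hashes to 9; 9,10,0 taken -> place at 1.
Table: [937, 906, 84, -, -, 177, 384, 140, -, 917, 191]
Lookup 906: h=9, probe 9,10,0,1 → found at 1.

4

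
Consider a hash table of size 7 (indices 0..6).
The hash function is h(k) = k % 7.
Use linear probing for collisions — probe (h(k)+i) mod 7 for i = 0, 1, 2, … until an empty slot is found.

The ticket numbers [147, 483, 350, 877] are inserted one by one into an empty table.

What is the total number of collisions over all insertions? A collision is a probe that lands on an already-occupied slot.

4

147: h=0 -> slot 0
483: h=0, probe 0,1 -> slot 1
350: h=0, probe 0,1,2 -> slot 2
877: h=2, probe 2,3 -> slot 3
Table: [147, 483, 350, 877, ∅, ∅, ∅]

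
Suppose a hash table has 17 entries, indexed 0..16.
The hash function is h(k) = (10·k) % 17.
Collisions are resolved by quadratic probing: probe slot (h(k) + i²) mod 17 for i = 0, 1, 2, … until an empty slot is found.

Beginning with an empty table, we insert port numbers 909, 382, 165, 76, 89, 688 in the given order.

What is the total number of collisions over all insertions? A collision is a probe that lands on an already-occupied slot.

909 hashes to 12; slot 12 is free => place at 12.
382 hashes to 12; 12 taken => place at 13.
165 hashes to 1; slot 1 is free => place at 1.
76 hashes to 12; 12,13 taken => place at 16.
89 hashes to 6; slot 6 is free => place at 6.
688 hashes to 12; 12,13,16 taken => place at 4.
Table: [., 165, ., ., 688, ., 89, ., ., ., ., ., 909, 382, ., ., 76]

6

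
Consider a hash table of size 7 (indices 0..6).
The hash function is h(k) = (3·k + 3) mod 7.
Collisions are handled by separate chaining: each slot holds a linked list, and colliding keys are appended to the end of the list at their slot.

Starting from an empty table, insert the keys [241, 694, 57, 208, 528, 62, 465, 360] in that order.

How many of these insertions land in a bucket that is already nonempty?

4

241 -> bucket 5
694 -> bucket 6
57 -> bucket 6 (collision)
208 -> bucket 4
528 -> bucket 5 (collision)
62 -> bucket 0
465 -> bucket 5 (collision)
360 -> bucket 5 (collision)
Final buckets:
0: 62
1: ∅
2: ∅
3: ∅
4: 208
5: 241 -> 528 -> 465 -> 360
6: 694 -> 57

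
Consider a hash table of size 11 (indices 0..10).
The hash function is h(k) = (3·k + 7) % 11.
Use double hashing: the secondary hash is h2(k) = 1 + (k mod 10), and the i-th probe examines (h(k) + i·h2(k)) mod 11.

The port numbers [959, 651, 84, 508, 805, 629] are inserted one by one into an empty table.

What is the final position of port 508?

0

959 hashes to 2; slot 2 is free => place at 2.
651 hashes to 2, h2=2; 2 taken => place at 4.
84 hashes to 6; slot 6 is free => place at 6.
508 hashes to 2, h2=9; 2 taken => place at 0.
805 hashes to 2, h2=6; 2 taken => place at 8.
629 hashes to 2, h2=10; 2 taken => place at 1.
Table: [508, 629, 959, -, 651, -, 84, -, 805, -, -]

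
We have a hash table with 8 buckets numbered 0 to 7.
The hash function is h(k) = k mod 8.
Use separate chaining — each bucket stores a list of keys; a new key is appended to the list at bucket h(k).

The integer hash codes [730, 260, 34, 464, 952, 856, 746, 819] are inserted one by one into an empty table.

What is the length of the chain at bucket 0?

3

730 → bucket 2
260 → bucket 4
34 → bucket 2 (collision)
464 → bucket 0
952 → bucket 0 (collision)
856 → bucket 0 (collision)
746 → bucket 2 (collision)
819 → bucket 3
Final buckets:
0: 464 -> 952 -> 856
1: _
2: 730 -> 34 -> 746
3: 819
4: 260
5: _
6: _
7: _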